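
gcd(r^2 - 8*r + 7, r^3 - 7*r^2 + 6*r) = r - 1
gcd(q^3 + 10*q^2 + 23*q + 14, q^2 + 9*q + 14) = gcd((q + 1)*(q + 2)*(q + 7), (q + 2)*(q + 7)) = q^2 + 9*q + 14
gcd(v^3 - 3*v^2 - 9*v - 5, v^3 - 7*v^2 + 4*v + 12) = v + 1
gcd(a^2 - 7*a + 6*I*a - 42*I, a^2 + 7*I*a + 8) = 1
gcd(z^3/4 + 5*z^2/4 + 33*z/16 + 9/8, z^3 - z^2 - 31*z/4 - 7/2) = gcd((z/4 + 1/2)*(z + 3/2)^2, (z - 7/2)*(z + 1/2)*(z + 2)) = z + 2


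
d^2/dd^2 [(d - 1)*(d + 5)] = 2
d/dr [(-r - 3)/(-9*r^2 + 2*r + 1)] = (-9*r^2 - 54*r + 5)/(81*r^4 - 36*r^3 - 14*r^2 + 4*r + 1)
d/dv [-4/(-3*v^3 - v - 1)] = 4*(-9*v^2 - 1)/(3*v^3 + v + 1)^2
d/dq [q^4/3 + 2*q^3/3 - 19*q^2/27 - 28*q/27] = 4*q^3/3 + 2*q^2 - 38*q/27 - 28/27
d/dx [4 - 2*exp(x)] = -2*exp(x)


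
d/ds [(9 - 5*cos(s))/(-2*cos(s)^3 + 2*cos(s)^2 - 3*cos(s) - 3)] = 8*(10*cos(s)^3 - 32*cos(s)^2 + 18*cos(s) - 21)*sin(s)/(4*sin(s)^2 + 9*cos(s) + cos(3*s) + 2)^2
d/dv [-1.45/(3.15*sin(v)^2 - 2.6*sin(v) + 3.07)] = (9.135*sin(v) - 3.77)*cos(v)/(3.15*sin(v)^2 - 2.6*sin(v) + 3.07)^2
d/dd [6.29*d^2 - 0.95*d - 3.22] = 12.58*d - 0.95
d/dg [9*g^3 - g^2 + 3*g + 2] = 27*g^2 - 2*g + 3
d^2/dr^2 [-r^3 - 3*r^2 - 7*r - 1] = -6*r - 6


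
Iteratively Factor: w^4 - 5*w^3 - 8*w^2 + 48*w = (w - 4)*(w^3 - w^2 - 12*w) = (w - 4)^2*(w^2 + 3*w) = w*(w - 4)^2*(w + 3)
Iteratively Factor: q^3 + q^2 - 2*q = (q - 1)*(q^2 + 2*q) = q*(q - 1)*(q + 2)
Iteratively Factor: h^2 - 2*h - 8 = (h - 4)*(h + 2)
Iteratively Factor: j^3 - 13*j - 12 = (j - 4)*(j^2 + 4*j + 3) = (j - 4)*(j + 3)*(j + 1)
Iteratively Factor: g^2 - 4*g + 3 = (g - 3)*(g - 1)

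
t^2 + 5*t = t*(t + 5)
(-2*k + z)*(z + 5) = -2*k*z - 10*k + z^2 + 5*z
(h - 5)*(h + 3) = h^2 - 2*h - 15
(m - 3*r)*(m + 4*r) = m^2 + m*r - 12*r^2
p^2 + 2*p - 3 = (p - 1)*(p + 3)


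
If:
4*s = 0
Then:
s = 0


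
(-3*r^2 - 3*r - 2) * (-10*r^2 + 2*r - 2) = 30*r^4 + 24*r^3 + 20*r^2 + 2*r + 4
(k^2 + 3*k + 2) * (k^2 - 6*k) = k^4 - 3*k^3 - 16*k^2 - 12*k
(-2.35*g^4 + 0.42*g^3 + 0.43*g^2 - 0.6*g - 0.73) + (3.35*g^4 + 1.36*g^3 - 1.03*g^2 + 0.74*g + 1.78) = 1.0*g^4 + 1.78*g^3 - 0.6*g^2 + 0.14*g + 1.05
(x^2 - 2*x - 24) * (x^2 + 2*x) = x^4 - 28*x^2 - 48*x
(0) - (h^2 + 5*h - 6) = -h^2 - 5*h + 6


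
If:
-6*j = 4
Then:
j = -2/3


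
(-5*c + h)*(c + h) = -5*c^2 - 4*c*h + h^2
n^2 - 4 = (n - 2)*(n + 2)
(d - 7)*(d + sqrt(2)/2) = d^2 - 7*d + sqrt(2)*d/2 - 7*sqrt(2)/2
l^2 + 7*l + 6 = (l + 1)*(l + 6)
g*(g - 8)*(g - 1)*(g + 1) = g^4 - 8*g^3 - g^2 + 8*g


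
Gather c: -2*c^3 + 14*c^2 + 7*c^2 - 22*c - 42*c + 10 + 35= -2*c^3 + 21*c^2 - 64*c + 45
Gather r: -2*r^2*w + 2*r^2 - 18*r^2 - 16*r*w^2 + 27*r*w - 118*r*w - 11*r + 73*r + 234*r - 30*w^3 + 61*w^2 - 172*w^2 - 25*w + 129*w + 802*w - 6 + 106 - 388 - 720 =r^2*(-2*w - 16) + r*(-16*w^2 - 91*w + 296) - 30*w^3 - 111*w^2 + 906*w - 1008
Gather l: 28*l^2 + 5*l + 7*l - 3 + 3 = 28*l^2 + 12*l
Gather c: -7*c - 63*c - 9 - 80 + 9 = -70*c - 80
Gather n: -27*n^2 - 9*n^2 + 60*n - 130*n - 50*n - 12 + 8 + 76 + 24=-36*n^2 - 120*n + 96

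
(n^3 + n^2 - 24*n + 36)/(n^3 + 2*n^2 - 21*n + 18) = (n - 2)/(n - 1)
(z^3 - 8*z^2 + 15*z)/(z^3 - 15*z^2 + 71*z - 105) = z/(z - 7)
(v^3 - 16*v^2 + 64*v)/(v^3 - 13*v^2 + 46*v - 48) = v*(v - 8)/(v^2 - 5*v + 6)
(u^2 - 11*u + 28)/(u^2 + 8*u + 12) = (u^2 - 11*u + 28)/(u^2 + 8*u + 12)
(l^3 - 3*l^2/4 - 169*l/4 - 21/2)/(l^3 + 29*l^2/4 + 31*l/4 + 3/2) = (l - 7)/(l + 1)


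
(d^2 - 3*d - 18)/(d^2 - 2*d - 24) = (d + 3)/(d + 4)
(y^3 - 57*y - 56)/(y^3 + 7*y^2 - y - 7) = (y - 8)/(y - 1)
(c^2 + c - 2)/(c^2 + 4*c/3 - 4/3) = 3*(c - 1)/(3*c - 2)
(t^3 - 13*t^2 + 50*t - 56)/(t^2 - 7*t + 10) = (t^2 - 11*t + 28)/(t - 5)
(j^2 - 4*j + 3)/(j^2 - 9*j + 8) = (j - 3)/(j - 8)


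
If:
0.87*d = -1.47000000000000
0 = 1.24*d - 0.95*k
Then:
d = -1.69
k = -2.21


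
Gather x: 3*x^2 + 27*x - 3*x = 3*x^2 + 24*x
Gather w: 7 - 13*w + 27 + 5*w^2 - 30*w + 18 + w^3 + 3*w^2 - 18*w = w^3 + 8*w^2 - 61*w + 52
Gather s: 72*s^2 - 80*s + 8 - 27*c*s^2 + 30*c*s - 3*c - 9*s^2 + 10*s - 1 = -3*c + s^2*(63 - 27*c) + s*(30*c - 70) + 7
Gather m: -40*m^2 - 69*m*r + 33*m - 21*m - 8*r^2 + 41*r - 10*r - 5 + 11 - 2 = -40*m^2 + m*(12 - 69*r) - 8*r^2 + 31*r + 4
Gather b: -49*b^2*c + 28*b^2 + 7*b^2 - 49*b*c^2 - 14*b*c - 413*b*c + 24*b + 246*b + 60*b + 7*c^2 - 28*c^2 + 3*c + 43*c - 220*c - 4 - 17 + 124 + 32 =b^2*(35 - 49*c) + b*(-49*c^2 - 427*c + 330) - 21*c^2 - 174*c + 135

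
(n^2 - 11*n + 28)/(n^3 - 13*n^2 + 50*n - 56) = 1/(n - 2)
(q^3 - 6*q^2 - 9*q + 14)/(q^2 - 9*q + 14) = (q^2 + q - 2)/(q - 2)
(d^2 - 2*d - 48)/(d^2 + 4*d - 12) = (d - 8)/(d - 2)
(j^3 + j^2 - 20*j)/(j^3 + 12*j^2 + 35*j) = (j - 4)/(j + 7)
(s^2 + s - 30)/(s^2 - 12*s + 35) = (s + 6)/(s - 7)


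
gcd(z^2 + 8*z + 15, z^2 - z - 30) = z + 5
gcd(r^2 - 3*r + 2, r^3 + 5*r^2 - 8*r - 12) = r - 2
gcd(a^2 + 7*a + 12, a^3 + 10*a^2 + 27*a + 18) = a + 3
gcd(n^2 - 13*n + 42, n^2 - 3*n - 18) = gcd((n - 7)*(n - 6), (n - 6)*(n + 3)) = n - 6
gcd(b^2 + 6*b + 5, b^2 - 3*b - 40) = b + 5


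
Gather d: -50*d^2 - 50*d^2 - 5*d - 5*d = -100*d^2 - 10*d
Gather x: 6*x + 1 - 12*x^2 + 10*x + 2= -12*x^2 + 16*x + 3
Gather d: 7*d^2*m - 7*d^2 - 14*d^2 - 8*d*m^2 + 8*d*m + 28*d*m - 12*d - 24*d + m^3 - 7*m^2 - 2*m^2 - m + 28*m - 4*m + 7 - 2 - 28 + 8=d^2*(7*m - 21) + d*(-8*m^2 + 36*m - 36) + m^3 - 9*m^2 + 23*m - 15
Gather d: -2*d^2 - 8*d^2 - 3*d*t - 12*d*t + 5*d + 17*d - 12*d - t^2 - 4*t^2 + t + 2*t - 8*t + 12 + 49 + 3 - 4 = -10*d^2 + d*(10 - 15*t) - 5*t^2 - 5*t + 60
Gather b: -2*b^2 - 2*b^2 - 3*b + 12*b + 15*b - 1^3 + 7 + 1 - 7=-4*b^2 + 24*b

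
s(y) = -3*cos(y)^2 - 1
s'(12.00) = -2.72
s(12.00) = -3.14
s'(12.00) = -2.72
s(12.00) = -3.14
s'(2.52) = -2.84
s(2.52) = -2.98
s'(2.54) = -2.80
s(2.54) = -3.04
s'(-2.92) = 1.29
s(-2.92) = -3.86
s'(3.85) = 2.96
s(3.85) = -2.73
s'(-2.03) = 2.38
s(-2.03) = -1.59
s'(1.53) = 0.24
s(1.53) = -1.00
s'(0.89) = 2.93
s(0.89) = -2.19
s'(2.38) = -3.00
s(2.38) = -2.57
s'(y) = 6*sin(y)*cos(y)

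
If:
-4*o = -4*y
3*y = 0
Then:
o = 0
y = 0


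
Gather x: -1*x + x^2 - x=x^2 - 2*x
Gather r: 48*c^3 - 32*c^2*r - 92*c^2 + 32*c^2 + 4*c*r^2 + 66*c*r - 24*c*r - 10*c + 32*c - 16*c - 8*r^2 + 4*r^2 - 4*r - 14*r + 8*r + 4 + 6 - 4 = 48*c^3 - 60*c^2 + 6*c + r^2*(4*c - 4) + r*(-32*c^2 + 42*c - 10) + 6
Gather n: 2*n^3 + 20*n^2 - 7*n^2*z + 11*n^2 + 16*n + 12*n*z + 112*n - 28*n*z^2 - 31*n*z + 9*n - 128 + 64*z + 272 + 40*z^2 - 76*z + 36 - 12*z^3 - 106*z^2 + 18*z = 2*n^3 + n^2*(31 - 7*z) + n*(-28*z^2 - 19*z + 137) - 12*z^3 - 66*z^2 + 6*z + 180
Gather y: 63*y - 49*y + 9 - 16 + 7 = 14*y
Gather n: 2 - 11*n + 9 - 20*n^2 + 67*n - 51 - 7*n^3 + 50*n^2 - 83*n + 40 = -7*n^3 + 30*n^2 - 27*n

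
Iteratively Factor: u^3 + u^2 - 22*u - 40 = (u + 2)*(u^2 - u - 20) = (u + 2)*(u + 4)*(u - 5)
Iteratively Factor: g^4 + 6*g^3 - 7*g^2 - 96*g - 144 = (g + 3)*(g^3 + 3*g^2 - 16*g - 48) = (g - 4)*(g + 3)*(g^2 + 7*g + 12) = (g - 4)*(g + 3)*(g + 4)*(g + 3)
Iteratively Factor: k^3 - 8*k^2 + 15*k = (k)*(k^2 - 8*k + 15) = k*(k - 3)*(k - 5)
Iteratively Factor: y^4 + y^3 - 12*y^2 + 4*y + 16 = (y + 1)*(y^3 - 12*y + 16) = (y + 1)*(y + 4)*(y^2 - 4*y + 4) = (y - 2)*(y + 1)*(y + 4)*(y - 2)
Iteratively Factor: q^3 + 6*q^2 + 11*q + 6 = (q + 3)*(q^2 + 3*q + 2) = (q + 1)*(q + 3)*(q + 2)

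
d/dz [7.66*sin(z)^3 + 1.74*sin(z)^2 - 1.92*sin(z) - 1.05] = (22.98*sin(z)^2 + 3.48*sin(z) - 1.92)*cos(z)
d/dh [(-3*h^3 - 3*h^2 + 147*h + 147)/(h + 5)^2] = 3*(-h^3 - 15*h^2 - 59*h + 147)/(h^3 + 15*h^2 + 75*h + 125)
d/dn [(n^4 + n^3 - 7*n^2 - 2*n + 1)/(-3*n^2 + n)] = (-6*n^5 + 2*n^3 - 13*n^2 + 6*n - 1)/(n^2*(9*n^2 - 6*n + 1))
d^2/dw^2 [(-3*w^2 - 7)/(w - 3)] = -68/(w^3 - 9*w^2 + 27*w - 27)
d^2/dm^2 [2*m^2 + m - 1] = 4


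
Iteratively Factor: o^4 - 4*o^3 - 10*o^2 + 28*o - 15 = (o - 5)*(o^3 + o^2 - 5*o + 3) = (o - 5)*(o - 1)*(o^2 + 2*o - 3) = (o - 5)*(o - 1)*(o + 3)*(o - 1)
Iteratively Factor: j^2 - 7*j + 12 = (j - 4)*(j - 3)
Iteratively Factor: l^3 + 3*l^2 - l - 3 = (l + 1)*(l^2 + 2*l - 3) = (l - 1)*(l + 1)*(l + 3)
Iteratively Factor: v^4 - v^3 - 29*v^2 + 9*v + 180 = (v - 3)*(v^3 + 2*v^2 - 23*v - 60) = (v - 3)*(v + 3)*(v^2 - v - 20) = (v - 5)*(v - 3)*(v + 3)*(v + 4)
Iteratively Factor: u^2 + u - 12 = (u + 4)*(u - 3)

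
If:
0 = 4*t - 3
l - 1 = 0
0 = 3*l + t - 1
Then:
No Solution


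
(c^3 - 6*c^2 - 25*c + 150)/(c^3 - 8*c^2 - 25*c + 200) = (c - 6)/(c - 8)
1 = 1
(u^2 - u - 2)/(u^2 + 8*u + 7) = (u - 2)/(u + 7)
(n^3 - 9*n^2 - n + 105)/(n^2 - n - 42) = (n^2 - 2*n - 15)/(n + 6)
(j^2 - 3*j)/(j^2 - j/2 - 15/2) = 2*j/(2*j + 5)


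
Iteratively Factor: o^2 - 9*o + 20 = (o - 5)*(o - 4)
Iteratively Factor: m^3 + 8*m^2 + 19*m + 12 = (m + 3)*(m^2 + 5*m + 4) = (m + 1)*(m + 3)*(m + 4)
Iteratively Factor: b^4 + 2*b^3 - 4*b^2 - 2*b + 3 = (b + 1)*(b^3 + b^2 - 5*b + 3) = (b - 1)*(b + 1)*(b^2 + 2*b - 3) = (b - 1)*(b + 1)*(b + 3)*(b - 1)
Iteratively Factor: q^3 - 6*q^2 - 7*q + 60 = (q - 4)*(q^2 - 2*q - 15) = (q - 4)*(q + 3)*(q - 5)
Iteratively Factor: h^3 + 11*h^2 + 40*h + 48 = (h + 4)*(h^2 + 7*h + 12) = (h + 3)*(h + 4)*(h + 4)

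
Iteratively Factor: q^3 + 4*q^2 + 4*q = (q)*(q^2 + 4*q + 4) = q*(q + 2)*(q + 2)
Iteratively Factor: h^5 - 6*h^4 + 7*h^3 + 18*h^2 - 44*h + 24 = (h - 2)*(h^4 - 4*h^3 - h^2 + 16*h - 12) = (h - 2)*(h - 1)*(h^3 - 3*h^2 - 4*h + 12) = (h - 2)^2*(h - 1)*(h^2 - h - 6) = (h - 2)^2*(h - 1)*(h + 2)*(h - 3)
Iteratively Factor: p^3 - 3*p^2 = (p)*(p^2 - 3*p) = p^2*(p - 3)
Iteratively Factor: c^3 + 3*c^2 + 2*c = (c + 1)*(c^2 + 2*c) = c*(c + 1)*(c + 2)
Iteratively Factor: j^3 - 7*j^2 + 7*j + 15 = (j - 3)*(j^2 - 4*j - 5) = (j - 5)*(j - 3)*(j + 1)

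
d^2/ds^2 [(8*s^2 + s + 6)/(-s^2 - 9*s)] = 2*(71*s^3 - 18*s^2 - 162*s - 486)/(s^3*(s^3 + 27*s^2 + 243*s + 729))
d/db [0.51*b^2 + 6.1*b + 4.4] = 1.02*b + 6.1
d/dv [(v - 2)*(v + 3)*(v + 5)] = 3*v^2 + 12*v - 1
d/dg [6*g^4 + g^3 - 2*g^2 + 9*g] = 24*g^3 + 3*g^2 - 4*g + 9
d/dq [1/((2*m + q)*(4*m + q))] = 2*(-3*m - q)/(64*m^4 + 96*m^3*q + 52*m^2*q^2 + 12*m*q^3 + q^4)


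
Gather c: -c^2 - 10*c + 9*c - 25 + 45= -c^2 - c + 20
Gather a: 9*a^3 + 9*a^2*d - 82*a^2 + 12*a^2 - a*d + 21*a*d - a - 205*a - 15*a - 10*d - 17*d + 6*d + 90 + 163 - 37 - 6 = 9*a^3 + a^2*(9*d - 70) + a*(20*d - 221) - 21*d + 210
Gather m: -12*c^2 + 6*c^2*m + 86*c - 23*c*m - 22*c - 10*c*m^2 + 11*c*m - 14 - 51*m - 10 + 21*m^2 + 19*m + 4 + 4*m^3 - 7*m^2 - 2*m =-12*c^2 + 64*c + 4*m^3 + m^2*(14 - 10*c) + m*(6*c^2 - 12*c - 34) - 20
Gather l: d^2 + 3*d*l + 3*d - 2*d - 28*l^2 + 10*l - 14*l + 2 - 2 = d^2 + d - 28*l^2 + l*(3*d - 4)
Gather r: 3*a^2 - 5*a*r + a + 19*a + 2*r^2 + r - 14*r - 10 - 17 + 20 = 3*a^2 + 20*a + 2*r^2 + r*(-5*a - 13) - 7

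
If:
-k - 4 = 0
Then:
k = -4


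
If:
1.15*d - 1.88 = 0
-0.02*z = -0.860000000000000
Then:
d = 1.63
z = 43.00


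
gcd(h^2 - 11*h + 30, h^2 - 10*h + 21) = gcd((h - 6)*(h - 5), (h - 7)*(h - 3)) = 1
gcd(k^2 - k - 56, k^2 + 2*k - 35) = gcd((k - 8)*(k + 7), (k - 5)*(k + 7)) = k + 7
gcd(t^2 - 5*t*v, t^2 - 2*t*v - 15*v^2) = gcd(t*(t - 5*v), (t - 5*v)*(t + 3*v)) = t - 5*v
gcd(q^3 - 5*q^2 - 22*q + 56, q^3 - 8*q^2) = 1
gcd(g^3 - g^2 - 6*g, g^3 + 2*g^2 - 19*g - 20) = 1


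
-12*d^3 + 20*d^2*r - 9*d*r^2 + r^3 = (-6*d + r)*(-2*d + r)*(-d + r)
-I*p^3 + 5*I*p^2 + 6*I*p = p*(p - 6)*(-I*p - I)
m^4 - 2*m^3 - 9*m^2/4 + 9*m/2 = m*(m - 2)*(m - 3/2)*(m + 3/2)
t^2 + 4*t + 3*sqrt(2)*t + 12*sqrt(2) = (t + 4)*(t + 3*sqrt(2))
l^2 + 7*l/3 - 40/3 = (l - 8/3)*(l + 5)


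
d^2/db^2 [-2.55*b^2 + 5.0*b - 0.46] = -5.10000000000000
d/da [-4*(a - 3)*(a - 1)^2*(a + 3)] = -16*a^3 + 24*a^2 + 64*a - 72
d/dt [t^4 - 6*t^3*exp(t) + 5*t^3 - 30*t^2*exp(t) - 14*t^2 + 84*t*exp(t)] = -6*t^3*exp(t) + 4*t^3 - 48*t^2*exp(t) + 15*t^2 + 24*t*exp(t) - 28*t + 84*exp(t)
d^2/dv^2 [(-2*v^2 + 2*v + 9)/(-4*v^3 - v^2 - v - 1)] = 2*(32*v^6 - 96*v^5 - 912*v^4 - 340*v^3 - 93*v^2 + 87*v + 4)/(64*v^9 + 48*v^8 + 60*v^7 + 73*v^6 + 39*v^5 + 30*v^4 + 19*v^3 + 6*v^2 + 3*v + 1)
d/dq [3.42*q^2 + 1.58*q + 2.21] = 6.84*q + 1.58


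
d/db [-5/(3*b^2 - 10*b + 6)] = 10*(3*b - 5)/(3*b^2 - 10*b + 6)^2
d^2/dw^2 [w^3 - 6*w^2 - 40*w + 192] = 6*w - 12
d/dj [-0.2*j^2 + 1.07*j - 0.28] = 1.07 - 0.4*j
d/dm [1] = 0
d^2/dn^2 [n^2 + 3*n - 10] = 2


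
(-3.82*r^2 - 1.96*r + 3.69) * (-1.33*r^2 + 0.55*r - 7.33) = 5.0806*r^4 + 0.5058*r^3 + 22.0149*r^2 + 16.3963*r - 27.0477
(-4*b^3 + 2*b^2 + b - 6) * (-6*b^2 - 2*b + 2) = 24*b^5 - 4*b^4 - 18*b^3 + 38*b^2 + 14*b - 12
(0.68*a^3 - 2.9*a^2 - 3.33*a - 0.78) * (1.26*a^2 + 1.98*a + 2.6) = 0.8568*a^5 - 2.3076*a^4 - 8.1698*a^3 - 15.1162*a^2 - 10.2024*a - 2.028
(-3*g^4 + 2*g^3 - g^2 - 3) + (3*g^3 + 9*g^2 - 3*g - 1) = -3*g^4 + 5*g^3 + 8*g^2 - 3*g - 4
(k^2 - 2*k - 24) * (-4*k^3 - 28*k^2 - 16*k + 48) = -4*k^5 - 20*k^4 + 136*k^3 + 752*k^2 + 288*k - 1152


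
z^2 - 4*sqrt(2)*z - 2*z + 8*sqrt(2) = (z - 2)*(z - 4*sqrt(2))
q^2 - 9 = (q - 3)*(q + 3)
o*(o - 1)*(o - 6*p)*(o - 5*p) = o^4 - 11*o^3*p - o^3 + 30*o^2*p^2 + 11*o^2*p - 30*o*p^2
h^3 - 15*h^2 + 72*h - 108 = (h - 6)^2*(h - 3)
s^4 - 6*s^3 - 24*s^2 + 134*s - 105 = (s - 7)*(s - 3)*(s - 1)*(s + 5)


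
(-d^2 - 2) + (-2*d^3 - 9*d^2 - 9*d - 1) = -2*d^3 - 10*d^2 - 9*d - 3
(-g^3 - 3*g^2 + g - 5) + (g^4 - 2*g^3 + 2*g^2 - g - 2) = g^4 - 3*g^3 - g^2 - 7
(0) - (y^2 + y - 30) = -y^2 - y + 30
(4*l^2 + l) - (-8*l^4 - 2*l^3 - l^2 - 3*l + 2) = 8*l^4 + 2*l^3 + 5*l^2 + 4*l - 2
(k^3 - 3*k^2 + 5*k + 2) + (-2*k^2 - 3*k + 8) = k^3 - 5*k^2 + 2*k + 10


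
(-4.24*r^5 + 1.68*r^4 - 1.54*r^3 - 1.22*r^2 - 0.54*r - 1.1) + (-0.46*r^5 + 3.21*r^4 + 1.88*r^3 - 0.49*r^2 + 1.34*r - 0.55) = -4.7*r^5 + 4.89*r^4 + 0.34*r^3 - 1.71*r^2 + 0.8*r - 1.65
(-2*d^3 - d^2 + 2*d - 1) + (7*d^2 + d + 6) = -2*d^3 + 6*d^2 + 3*d + 5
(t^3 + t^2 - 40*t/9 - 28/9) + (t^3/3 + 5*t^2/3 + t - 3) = 4*t^3/3 + 8*t^2/3 - 31*t/9 - 55/9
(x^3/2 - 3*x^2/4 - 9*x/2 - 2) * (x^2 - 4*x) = x^5/2 - 11*x^4/4 - 3*x^3/2 + 16*x^2 + 8*x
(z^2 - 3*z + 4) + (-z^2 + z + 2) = 6 - 2*z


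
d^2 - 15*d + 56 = (d - 8)*(d - 7)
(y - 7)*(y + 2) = y^2 - 5*y - 14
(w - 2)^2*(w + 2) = w^3 - 2*w^2 - 4*w + 8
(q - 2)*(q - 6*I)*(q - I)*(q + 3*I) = q^4 - 2*q^3 - 4*I*q^3 + 15*q^2 + 8*I*q^2 - 30*q - 18*I*q + 36*I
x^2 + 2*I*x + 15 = (x - 3*I)*(x + 5*I)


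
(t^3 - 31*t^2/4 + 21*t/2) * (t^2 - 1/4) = t^5 - 31*t^4/4 + 41*t^3/4 + 31*t^2/16 - 21*t/8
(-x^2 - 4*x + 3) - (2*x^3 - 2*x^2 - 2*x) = -2*x^3 + x^2 - 2*x + 3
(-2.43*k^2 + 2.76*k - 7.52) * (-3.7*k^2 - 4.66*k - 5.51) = 8.991*k^4 + 1.1118*k^3 + 28.3517*k^2 + 19.8356*k + 41.4352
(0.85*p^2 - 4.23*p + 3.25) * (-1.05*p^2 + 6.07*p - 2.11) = -0.8925*p^4 + 9.601*p^3 - 30.8821*p^2 + 28.6528*p - 6.8575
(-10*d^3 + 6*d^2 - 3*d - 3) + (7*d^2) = -10*d^3 + 13*d^2 - 3*d - 3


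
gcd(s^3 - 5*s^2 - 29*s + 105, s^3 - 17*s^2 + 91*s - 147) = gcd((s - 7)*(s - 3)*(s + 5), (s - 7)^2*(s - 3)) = s^2 - 10*s + 21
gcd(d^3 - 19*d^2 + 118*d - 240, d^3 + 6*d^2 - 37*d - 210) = d - 6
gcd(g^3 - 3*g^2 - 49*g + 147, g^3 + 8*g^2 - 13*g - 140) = g + 7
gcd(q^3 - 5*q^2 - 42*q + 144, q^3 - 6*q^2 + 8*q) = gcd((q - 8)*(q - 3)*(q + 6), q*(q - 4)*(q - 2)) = 1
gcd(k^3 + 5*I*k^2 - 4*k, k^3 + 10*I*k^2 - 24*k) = k^2 + 4*I*k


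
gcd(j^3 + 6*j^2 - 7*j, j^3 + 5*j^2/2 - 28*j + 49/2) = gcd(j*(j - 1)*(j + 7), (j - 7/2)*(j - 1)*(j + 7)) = j^2 + 6*j - 7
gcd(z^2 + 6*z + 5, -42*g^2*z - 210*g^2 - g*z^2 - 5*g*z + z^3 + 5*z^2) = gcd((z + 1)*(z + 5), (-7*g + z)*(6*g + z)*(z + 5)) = z + 5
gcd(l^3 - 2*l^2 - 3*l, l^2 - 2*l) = l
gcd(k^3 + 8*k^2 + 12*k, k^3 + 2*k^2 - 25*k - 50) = k + 2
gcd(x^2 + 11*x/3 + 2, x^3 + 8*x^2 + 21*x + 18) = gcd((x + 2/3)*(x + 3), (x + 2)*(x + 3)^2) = x + 3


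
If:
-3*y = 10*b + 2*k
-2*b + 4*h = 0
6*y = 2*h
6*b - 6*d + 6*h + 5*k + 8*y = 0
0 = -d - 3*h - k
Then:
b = 0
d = 0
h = 0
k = 0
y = 0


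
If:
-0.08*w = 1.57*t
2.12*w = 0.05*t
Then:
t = 0.00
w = 0.00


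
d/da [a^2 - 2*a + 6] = 2*a - 2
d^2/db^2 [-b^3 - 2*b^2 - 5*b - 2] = -6*b - 4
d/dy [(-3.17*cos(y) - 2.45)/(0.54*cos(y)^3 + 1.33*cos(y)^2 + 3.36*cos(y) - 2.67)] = -(3.4236*cos(y)^3 + 8.1851*cos(y)^2 + 6.517*cos(y) + 16.6959)*sin(y)/(0.54*cos(y)^3 + 1.33*cos(y)^2 + 3.36*cos(y) - 2.67)^2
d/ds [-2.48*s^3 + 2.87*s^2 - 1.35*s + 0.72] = -7.44*s^2 + 5.74*s - 1.35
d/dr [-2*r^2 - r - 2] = -4*r - 1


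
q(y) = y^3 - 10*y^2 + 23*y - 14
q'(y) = 3*y^2 - 20*y + 23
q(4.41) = -21.28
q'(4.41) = -6.86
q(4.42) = -21.35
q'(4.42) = -6.79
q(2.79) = -5.95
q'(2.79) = -9.45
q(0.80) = -1.49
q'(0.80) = 8.92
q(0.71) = -2.35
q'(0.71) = 10.31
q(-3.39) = -245.85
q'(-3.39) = 125.28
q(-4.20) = -361.09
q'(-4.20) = 159.92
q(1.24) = 1.05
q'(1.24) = 2.81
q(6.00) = -20.00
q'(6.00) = 11.00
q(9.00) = 112.00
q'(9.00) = 86.00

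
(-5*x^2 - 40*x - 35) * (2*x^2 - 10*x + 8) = -10*x^4 - 30*x^3 + 290*x^2 + 30*x - 280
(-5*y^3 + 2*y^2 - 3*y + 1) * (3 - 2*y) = 10*y^4 - 19*y^3 + 12*y^2 - 11*y + 3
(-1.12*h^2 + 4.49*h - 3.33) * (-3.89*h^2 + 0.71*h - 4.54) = 4.3568*h^4 - 18.2613*h^3 + 21.2264*h^2 - 22.7489*h + 15.1182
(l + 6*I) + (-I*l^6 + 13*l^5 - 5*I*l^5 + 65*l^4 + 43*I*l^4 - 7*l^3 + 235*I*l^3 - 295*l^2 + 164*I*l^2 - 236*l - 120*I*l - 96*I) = -I*l^6 + 13*l^5 - 5*I*l^5 + 65*l^4 + 43*I*l^4 - 7*l^3 + 235*I*l^3 - 295*l^2 + 164*I*l^2 - 235*l - 120*I*l - 90*I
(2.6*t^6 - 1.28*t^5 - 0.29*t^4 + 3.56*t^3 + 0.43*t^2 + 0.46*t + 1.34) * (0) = 0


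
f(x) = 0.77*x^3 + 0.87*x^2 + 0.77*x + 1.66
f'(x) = 2.31*x^2 + 1.74*x + 0.77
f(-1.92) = -2.06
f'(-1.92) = 5.94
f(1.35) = 6.18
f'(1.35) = 7.33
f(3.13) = 36.20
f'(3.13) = 28.85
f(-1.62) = -0.58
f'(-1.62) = 4.01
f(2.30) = 17.40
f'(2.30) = 16.99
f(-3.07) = -14.78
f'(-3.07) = 17.20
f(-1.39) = 0.20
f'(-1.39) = 2.81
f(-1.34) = 0.34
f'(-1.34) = 2.59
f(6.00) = 203.92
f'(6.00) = 94.37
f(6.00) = 203.92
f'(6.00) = 94.37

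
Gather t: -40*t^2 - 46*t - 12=-40*t^2 - 46*t - 12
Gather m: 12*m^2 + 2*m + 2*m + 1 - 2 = 12*m^2 + 4*m - 1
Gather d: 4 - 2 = 2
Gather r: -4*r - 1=-4*r - 1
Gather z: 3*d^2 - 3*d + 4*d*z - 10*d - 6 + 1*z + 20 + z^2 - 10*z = 3*d^2 - 13*d + z^2 + z*(4*d - 9) + 14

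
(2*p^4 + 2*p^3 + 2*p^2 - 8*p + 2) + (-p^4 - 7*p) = p^4 + 2*p^3 + 2*p^2 - 15*p + 2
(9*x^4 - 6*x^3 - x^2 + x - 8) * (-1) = -9*x^4 + 6*x^3 + x^2 - x + 8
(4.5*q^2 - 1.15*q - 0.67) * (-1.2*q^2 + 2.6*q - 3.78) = -5.4*q^4 + 13.08*q^3 - 19.196*q^2 + 2.605*q + 2.5326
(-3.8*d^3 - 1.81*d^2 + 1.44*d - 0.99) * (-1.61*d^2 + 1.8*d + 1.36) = 6.118*d^5 - 3.9259*d^4 - 10.7444*d^3 + 1.7243*d^2 + 0.1764*d - 1.3464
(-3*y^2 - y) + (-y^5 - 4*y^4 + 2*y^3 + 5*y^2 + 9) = -y^5 - 4*y^4 + 2*y^3 + 2*y^2 - y + 9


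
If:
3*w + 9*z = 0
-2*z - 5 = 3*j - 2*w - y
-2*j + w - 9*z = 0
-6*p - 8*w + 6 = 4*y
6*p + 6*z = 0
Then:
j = -6/5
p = -1/5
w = -3/5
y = 3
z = 1/5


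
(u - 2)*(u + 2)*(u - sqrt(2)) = u^3 - sqrt(2)*u^2 - 4*u + 4*sqrt(2)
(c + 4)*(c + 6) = c^2 + 10*c + 24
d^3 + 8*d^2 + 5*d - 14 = (d - 1)*(d + 2)*(d + 7)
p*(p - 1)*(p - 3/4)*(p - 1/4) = p^4 - 2*p^3 + 19*p^2/16 - 3*p/16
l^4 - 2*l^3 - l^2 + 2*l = l*(l - 2)*(l - 1)*(l + 1)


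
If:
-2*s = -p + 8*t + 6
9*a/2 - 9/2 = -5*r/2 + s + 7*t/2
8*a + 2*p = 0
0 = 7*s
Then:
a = -2*t - 3/2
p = 8*t + 6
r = 5*t + 9/2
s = 0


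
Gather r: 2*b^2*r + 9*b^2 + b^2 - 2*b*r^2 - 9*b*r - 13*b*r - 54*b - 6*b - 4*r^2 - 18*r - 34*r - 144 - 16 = 10*b^2 - 60*b + r^2*(-2*b - 4) + r*(2*b^2 - 22*b - 52) - 160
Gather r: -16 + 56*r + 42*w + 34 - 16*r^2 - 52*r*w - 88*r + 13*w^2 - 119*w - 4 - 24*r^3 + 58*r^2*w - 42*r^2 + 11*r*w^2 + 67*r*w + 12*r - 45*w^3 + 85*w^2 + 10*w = -24*r^3 + r^2*(58*w - 58) + r*(11*w^2 + 15*w - 20) - 45*w^3 + 98*w^2 - 67*w + 14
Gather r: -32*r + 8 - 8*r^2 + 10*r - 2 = -8*r^2 - 22*r + 6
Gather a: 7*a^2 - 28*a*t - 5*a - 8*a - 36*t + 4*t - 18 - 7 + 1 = 7*a^2 + a*(-28*t - 13) - 32*t - 24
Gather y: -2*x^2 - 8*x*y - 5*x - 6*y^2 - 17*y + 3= -2*x^2 - 5*x - 6*y^2 + y*(-8*x - 17) + 3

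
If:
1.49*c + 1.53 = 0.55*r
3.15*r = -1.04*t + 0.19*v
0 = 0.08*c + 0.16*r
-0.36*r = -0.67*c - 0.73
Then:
No Solution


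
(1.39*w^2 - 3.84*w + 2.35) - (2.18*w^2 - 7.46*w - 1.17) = -0.79*w^2 + 3.62*w + 3.52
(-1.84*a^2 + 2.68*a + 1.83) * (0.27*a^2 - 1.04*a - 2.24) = -0.4968*a^4 + 2.6372*a^3 + 1.8285*a^2 - 7.9064*a - 4.0992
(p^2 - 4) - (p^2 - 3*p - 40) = 3*p + 36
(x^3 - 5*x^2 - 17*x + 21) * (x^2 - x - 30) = x^5 - 6*x^4 - 42*x^3 + 188*x^2 + 489*x - 630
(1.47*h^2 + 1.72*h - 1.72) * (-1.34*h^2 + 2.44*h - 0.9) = -1.9698*h^4 + 1.282*h^3 + 5.1786*h^2 - 5.7448*h + 1.548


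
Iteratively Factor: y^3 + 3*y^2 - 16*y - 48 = (y + 4)*(y^2 - y - 12) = (y + 3)*(y + 4)*(y - 4)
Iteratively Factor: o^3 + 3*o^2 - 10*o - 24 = (o + 2)*(o^2 + o - 12) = (o - 3)*(o + 2)*(o + 4)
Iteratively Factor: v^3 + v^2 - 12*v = (v - 3)*(v^2 + 4*v) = (v - 3)*(v + 4)*(v)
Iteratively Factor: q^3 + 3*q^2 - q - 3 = (q - 1)*(q^2 + 4*q + 3) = (q - 1)*(q + 1)*(q + 3)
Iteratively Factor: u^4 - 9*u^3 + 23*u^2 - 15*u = (u)*(u^3 - 9*u^2 + 23*u - 15) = u*(u - 3)*(u^2 - 6*u + 5) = u*(u - 3)*(u - 1)*(u - 5)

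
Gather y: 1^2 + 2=3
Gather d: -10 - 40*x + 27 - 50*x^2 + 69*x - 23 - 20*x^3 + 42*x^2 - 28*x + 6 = -20*x^3 - 8*x^2 + x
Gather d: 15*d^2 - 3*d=15*d^2 - 3*d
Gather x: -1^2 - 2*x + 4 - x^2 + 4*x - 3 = -x^2 + 2*x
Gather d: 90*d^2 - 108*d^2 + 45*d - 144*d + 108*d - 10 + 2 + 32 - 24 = -18*d^2 + 9*d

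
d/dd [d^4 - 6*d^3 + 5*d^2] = 2*d*(2*d^2 - 9*d + 5)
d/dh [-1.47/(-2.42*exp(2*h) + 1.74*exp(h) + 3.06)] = (2.5578 - 7.1148*exp(h))*exp(h)/(-2.42*exp(2*h) + 1.74*exp(h) + 3.06)^2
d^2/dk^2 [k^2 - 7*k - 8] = 2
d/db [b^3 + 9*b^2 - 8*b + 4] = 3*b^2 + 18*b - 8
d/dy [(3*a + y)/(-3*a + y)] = -6*a/(3*a - y)^2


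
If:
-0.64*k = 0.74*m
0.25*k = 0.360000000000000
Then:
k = 1.44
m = -1.25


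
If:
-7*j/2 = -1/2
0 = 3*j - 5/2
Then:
No Solution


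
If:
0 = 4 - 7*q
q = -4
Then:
No Solution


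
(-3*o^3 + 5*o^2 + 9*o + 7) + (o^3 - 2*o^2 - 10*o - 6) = -2*o^3 + 3*o^2 - o + 1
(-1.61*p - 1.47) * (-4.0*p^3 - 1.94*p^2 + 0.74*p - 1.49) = 6.44*p^4 + 9.0034*p^3 + 1.6604*p^2 + 1.3111*p + 2.1903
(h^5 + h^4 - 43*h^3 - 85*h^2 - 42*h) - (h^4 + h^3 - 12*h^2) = h^5 - 44*h^3 - 73*h^2 - 42*h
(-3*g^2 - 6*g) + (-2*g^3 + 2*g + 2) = -2*g^3 - 3*g^2 - 4*g + 2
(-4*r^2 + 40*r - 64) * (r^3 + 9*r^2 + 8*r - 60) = -4*r^5 + 4*r^4 + 264*r^3 - 16*r^2 - 2912*r + 3840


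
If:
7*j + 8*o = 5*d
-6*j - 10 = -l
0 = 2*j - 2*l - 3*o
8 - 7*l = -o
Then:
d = -1601/340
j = -103/68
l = 31/34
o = -55/34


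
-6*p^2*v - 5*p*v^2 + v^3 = v*(-6*p + v)*(p + v)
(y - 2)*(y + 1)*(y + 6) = y^3 + 5*y^2 - 8*y - 12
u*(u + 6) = u^2 + 6*u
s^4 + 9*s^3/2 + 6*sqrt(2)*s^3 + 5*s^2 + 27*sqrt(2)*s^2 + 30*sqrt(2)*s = s*(s + 2)*(s + 5/2)*(s + 6*sqrt(2))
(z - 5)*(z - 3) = z^2 - 8*z + 15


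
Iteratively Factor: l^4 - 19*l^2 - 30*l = (l + 3)*(l^3 - 3*l^2 - 10*l) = (l - 5)*(l + 3)*(l^2 + 2*l) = (l - 5)*(l + 2)*(l + 3)*(l)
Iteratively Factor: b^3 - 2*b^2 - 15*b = (b + 3)*(b^2 - 5*b) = b*(b + 3)*(b - 5)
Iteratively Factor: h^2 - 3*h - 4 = (h - 4)*(h + 1)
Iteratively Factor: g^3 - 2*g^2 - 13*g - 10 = (g + 2)*(g^2 - 4*g - 5) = (g - 5)*(g + 2)*(g + 1)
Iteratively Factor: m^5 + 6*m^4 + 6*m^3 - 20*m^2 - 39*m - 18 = (m + 3)*(m^4 + 3*m^3 - 3*m^2 - 11*m - 6) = (m + 3)^2*(m^3 - 3*m - 2) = (m + 1)*(m + 3)^2*(m^2 - m - 2) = (m - 2)*(m + 1)*(m + 3)^2*(m + 1)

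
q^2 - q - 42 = (q - 7)*(q + 6)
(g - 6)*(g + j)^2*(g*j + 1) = g^4*j + 2*g^3*j^2 - 6*g^3*j + g^3 + g^2*j^3 - 12*g^2*j^2 + 2*g^2*j - 6*g^2 - 6*g*j^3 + g*j^2 - 12*g*j - 6*j^2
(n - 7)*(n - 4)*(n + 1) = n^3 - 10*n^2 + 17*n + 28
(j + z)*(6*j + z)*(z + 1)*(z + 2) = 6*j^2*z^2 + 18*j^2*z + 12*j^2 + 7*j*z^3 + 21*j*z^2 + 14*j*z + z^4 + 3*z^3 + 2*z^2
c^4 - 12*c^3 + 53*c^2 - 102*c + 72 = (c - 4)*(c - 3)^2*(c - 2)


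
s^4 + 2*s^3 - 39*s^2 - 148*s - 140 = (s - 7)*(s + 2)^2*(s + 5)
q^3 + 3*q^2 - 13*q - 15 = (q - 3)*(q + 1)*(q + 5)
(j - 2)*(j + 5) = j^2 + 3*j - 10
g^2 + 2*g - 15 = (g - 3)*(g + 5)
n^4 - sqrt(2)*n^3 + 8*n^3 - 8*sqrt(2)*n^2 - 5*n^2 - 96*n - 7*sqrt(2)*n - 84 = (n + 1)*(n + 7)*(n - 3*sqrt(2))*(n + 2*sqrt(2))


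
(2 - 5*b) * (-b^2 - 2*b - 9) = 5*b^3 + 8*b^2 + 41*b - 18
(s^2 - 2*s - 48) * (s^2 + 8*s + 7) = s^4 + 6*s^3 - 57*s^2 - 398*s - 336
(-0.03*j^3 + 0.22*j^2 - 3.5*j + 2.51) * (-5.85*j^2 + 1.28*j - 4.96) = 0.1755*j^5 - 1.3254*j^4 + 20.9054*j^3 - 20.2547*j^2 + 20.5728*j - 12.4496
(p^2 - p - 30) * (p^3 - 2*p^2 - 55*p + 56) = p^5 - 3*p^4 - 83*p^3 + 171*p^2 + 1594*p - 1680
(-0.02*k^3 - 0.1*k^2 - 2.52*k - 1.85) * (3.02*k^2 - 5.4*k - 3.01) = -0.0604*k^5 - 0.194*k^4 - 7.0102*k^3 + 8.322*k^2 + 17.5752*k + 5.5685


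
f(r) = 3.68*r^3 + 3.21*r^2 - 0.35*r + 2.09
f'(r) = 11.04*r^2 + 6.42*r - 0.35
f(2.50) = 78.78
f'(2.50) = 84.70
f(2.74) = 100.93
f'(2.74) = 100.12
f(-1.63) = -4.75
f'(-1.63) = 18.52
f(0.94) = 7.65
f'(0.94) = 15.44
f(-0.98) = 2.05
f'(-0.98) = 3.96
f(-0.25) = 2.32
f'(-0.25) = -1.26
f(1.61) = 25.20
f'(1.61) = 38.60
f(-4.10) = -196.14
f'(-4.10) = 158.91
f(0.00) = 2.09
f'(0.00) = -0.35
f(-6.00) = -675.13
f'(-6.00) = 358.57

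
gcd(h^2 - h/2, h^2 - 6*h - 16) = 1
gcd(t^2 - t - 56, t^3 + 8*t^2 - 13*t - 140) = t + 7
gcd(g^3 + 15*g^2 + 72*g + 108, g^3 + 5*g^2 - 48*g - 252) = g^2 + 12*g + 36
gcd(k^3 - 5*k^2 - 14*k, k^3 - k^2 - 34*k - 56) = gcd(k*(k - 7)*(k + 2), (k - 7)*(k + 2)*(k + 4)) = k^2 - 5*k - 14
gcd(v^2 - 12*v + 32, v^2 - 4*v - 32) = v - 8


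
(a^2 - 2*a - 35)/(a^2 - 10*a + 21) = (a + 5)/(a - 3)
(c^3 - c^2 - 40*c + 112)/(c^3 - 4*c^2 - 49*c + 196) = (c - 4)/(c - 7)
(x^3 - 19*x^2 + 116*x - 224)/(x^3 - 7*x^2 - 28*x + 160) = (x - 7)/(x + 5)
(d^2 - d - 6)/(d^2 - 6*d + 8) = (d^2 - d - 6)/(d^2 - 6*d + 8)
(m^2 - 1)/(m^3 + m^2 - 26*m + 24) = (m + 1)/(m^2 + 2*m - 24)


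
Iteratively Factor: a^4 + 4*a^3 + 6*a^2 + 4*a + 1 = (a + 1)*(a^3 + 3*a^2 + 3*a + 1) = (a + 1)^2*(a^2 + 2*a + 1) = (a + 1)^3*(a + 1)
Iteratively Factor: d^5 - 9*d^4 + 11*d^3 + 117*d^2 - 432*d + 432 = (d - 3)*(d^4 - 6*d^3 - 7*d^2 + 96*d - 144) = (d - 3)*(d + 4)*(d^3 - 10*d^2 + 33*d - 36) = (d - 4)*(d - 3)*(d + 4)*(d^2 - 6*d + 9) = (d - 4)*(d - 3)^2*(d + 4)*(d - 3)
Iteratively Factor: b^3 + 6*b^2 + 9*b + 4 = (b + 4)*(b^2 + 2*b + 1) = (b + 1)*(b + 4)*(b + 1)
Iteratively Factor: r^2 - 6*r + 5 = (r - 5)*(r - 1)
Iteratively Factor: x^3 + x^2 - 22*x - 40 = (x + 4)*(x^2 - 3*x - 10) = (x - 5)*(x + 4)*(x + 2)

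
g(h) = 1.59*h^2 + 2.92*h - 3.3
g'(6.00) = 22.00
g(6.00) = 71.46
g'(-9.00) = -25.70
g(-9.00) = 99.21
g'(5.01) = 18.85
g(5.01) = 51.24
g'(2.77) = 11.73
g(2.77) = 16.99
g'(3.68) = 14.62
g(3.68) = 28.98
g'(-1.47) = -1.75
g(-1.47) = -4.16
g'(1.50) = 7.69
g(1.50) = 4.66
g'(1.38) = 7.31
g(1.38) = 3.76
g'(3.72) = 14.75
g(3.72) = 29.57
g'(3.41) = 13.76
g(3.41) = 25.15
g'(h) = 3.18*h + 2.92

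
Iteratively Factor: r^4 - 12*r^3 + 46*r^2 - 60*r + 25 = (r - 5)*(r^3 - 7*r^2 + 11*r - 5) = (r - 5)^2*(r^2 - 2*r + 1) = (r - 5)^2*(r - 1)*(r - 1)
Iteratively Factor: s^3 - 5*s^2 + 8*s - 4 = (s - 2)*(s^2 - 3*s + 2) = (s - 2)*(s - 1)*(s - 2)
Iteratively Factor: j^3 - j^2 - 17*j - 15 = (j + 3)*(j^2 - 4*j - 5) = (j - 5)*(j + 3)*(j + 1)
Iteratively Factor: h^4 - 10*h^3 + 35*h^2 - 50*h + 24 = (h - 2)*(h^3 - 8*h^2 + 19*h - 12) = (h - 3)*(h - 2)*(h^2 - 5*h + 4) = (h - 4)*(h - 3)*(h - 2)*(h - 1)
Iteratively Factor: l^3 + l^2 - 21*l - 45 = (l + 3)*(l^2 - 2*l - 15) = (l - 5)*(l + 3)*(l + 3)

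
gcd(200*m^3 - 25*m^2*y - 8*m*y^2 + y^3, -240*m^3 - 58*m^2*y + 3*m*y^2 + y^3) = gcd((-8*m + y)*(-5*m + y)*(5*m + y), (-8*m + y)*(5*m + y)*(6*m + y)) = -40*m^2 - 3*m*y + y^2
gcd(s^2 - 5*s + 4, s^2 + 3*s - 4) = s - 1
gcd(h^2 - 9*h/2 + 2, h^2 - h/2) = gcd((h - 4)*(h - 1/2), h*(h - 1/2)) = h - 1/2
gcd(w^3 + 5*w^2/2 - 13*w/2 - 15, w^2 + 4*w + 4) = w + 2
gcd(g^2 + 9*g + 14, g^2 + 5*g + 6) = g + 2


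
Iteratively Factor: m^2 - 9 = (m + 3)*(m - 3)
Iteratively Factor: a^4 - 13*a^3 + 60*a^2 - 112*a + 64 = (a - 1)*(a^3 - 12*a^2 + 48*a - 64) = (a - 4)*(a - 1)*(a^2 - 8*a + 16) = (a - 4)^2*(a - 1)*(a - 4)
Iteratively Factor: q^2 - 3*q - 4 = (q + 1)*(q - 4)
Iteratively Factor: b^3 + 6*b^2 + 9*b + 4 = (b + 1)*(b^2 + 5*b + 4) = (b + 1)^2*(b + 4)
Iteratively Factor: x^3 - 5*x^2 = (x - 5)*(x^2) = x*(x - 5)*(x)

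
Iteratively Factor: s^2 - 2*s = (s - 2)*(s)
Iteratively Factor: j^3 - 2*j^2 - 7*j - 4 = (j + 1)*(j^2 - 3*j - 4) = (j + 1)^2*(j - 4)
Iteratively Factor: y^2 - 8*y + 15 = (y - 3)*(y - 5)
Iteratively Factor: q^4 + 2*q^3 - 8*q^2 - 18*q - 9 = (q + 1)*(q^3 + q^2 - 9*q - 9) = (q + 1)*(q + 3)*(q^2 - 2*q - 3) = (q - 3)*(q + 1)*(q + 3)*(q + 1)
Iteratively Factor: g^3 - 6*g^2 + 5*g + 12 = (g - 3)*(g^2 - 3*g - 4) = (g - 3)*(g + 1)*(g - 4)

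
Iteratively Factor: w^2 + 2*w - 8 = (w - 2)*(w + 4)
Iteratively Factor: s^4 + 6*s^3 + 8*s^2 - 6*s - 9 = (s + 3)*(s^3 + 3*s^2 - s - 3) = (s - 1)*(s + 3)*(s^2 + 4*s + 3) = (s - 1)*(s + 3)^2*(s + 1)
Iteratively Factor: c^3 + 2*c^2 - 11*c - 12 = (c + 4)*(c^2 - 2*c - 3) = (c + 1)*(c + 4)*(c - 3)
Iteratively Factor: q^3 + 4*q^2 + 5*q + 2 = (q + 1)*(q^2 + 3*q + 2) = (q + 1)^2*(q + 2)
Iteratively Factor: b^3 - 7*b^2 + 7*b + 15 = (b - 5)*(b^2 - 2*b - 3) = (b - 5)*(b - 3)*(b + 1)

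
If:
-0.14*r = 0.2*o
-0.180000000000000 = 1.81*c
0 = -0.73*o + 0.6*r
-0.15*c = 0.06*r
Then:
No Solution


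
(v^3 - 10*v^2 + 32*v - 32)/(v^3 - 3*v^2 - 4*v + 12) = (v^2 - 8*v + 16)/(v^2 - v - 6)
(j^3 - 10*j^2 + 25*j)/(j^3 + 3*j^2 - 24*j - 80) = j*(j - 5)/(j^2 + 8*j + 16)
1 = 1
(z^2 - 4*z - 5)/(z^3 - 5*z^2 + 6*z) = (z^2 - 4*z - 5)/(z*(z^2 - 5*z + 6))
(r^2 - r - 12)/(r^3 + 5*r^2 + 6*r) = (r - 4)/(r*(r + 2))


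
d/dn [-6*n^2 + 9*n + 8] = 9 - 12*n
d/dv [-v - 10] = -1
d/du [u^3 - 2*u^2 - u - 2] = 3*u^2 - 4*u - 1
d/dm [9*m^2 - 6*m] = 18*m - 6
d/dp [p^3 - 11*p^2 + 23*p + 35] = 3*p^2 - 22*p + 23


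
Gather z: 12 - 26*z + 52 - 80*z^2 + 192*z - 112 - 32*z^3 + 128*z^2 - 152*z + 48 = -32*z^3 + 48*z^2 + 14*z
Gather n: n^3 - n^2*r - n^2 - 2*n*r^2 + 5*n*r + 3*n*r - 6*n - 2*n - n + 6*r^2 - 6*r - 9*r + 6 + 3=n^3 + n^2*(-r - 1) + n*(-2*r^2 + 8*r - 9) + 6*r^2 - 15*r + 9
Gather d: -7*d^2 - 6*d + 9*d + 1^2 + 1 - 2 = -7*d^2 + 3*d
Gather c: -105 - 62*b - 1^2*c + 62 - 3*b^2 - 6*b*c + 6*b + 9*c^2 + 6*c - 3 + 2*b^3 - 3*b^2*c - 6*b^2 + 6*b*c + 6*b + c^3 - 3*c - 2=2*b^3 - 9*b^2 - 50*b + c^3 + 9*c^2 + c*(2 - 3*b^2) - 48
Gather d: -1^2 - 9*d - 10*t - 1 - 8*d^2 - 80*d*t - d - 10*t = -8*d^2 + d*(-80*t - 10) - 20*t - 2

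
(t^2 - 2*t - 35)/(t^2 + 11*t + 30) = (t - 7)/(t + 6)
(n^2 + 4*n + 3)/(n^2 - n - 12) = (n + 1)/(n - 4)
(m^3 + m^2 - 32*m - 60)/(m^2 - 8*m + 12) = (m^2 + 7*m + 10)/(m - 2)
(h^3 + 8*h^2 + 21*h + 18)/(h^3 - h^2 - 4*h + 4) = (h^2 + 6*h + 9)/(h^2 - 3*h + 2)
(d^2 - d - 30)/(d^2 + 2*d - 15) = (d - 6)/(d - 3)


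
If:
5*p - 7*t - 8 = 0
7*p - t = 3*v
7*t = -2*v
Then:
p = 152/193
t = -112/193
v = 392/193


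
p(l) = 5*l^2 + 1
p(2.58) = 34.28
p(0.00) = 1.00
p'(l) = 10*l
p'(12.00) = 120.00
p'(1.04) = 10.40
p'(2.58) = 25.80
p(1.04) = 6.41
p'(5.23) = 52.30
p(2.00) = 21.00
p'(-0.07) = -0.70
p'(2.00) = 20.00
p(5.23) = 137.76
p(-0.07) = 1.02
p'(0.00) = 0.00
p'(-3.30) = -33.00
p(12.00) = 721.00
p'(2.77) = 27.70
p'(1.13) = 11.30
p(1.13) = 7.38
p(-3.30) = 55.45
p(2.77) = 39.36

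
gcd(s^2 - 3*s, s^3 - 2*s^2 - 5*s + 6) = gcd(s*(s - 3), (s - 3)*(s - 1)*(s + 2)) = s - 3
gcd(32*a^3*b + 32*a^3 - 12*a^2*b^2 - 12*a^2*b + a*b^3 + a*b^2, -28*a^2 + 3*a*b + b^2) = 4*a - b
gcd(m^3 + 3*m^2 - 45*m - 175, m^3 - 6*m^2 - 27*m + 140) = m^2 - 2*m - 35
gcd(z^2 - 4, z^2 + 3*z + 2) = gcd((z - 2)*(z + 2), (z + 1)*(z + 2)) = z + 2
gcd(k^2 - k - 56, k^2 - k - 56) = k^2 - k - 56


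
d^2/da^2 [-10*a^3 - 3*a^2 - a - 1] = -60*a - 6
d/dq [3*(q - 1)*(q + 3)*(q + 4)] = 9*q^2 + 36*q + 15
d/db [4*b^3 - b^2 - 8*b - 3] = 12*b^2 - 2*b - 8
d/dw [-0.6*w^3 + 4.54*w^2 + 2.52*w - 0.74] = -1.8*w^2 + 9.08*w + 2.52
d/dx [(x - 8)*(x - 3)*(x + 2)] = 3*x^2 - 18*x + 2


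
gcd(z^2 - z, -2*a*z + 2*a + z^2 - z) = z - 1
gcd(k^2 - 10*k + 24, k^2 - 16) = k - 4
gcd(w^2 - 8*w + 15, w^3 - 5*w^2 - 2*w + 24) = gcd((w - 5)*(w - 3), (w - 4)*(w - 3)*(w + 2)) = w - 3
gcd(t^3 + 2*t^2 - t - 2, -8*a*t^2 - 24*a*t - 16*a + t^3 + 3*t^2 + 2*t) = t^2 + 3*t + 2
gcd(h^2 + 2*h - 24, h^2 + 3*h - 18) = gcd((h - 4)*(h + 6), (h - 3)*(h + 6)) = h + 6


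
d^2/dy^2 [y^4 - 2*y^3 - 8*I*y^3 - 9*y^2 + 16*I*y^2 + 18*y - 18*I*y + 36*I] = 12*y^2 + y*(-12 - 48*I) - 18 + 32*I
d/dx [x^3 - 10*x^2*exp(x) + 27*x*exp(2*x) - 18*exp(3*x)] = -10*x^2*exp(x) + 3*x^2 + 54*x*exp(2*x) - 20*x*exp(x) - 54*exp(3*x) + 27*exp(2*x)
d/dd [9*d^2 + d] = 18*d + 1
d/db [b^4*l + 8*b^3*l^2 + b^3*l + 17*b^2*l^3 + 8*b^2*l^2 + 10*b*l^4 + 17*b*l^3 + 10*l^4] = l*(4*b^3 + 24*b^2*l + 3*b^2 + 34*b*l^2 + 16*b*l + 10*l^3 + 17*l^2)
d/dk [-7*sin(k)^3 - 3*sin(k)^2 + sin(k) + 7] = (-21*sin(k)^2 - 6*sin(k) + 1)*cos(k)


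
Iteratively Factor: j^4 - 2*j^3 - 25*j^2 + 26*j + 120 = (j + 2)*(j^3 - 4*j^2 - 17*j + 60) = (j - 3)*(j + 2)*(j^2 - j - 20) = (j - 5)*(j - 3)*(j + 2)*(j + 4)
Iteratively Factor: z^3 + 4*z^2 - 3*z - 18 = (z + 3)*(z^2 + z - 6) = (z + 3)^2*(z - 2)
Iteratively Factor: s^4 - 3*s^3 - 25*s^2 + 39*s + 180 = (s + 3)*(s^3 - 6*s^2 - 7*s + 60) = (s - 4)*(s + 3)*(s^2 - 2*s - 15) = (s - 4)*(s + 3)^2*(s - 5)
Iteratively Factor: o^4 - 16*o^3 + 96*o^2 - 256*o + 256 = (o - 4)*(o^3 - 12*o^2 + 48*o - 64) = (o - 4)^2*(o^2 - 8*o + 16) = (o - 4)^3*(o - 4)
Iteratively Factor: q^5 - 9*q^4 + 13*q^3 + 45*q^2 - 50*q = (q + 2)*(q^4 - 11*q^3 + 35*q^2 - 25*q) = q*(q + 2)*(q^3 - 11*q^2 + 35*q - 25) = q*(q - 1)*(q + 2)*(q^2 - 10*q + 25) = q*(q - 5)*(q - 1)*(q + 2)*(q - 5)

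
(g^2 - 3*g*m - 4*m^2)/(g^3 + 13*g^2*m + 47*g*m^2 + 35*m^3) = (g - 4*m)/(g^2 + 12*g*m + 35*m^2)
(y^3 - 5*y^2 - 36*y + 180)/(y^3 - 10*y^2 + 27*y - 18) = (y^2 + y - 30)/(y^2 - 4*y + 3)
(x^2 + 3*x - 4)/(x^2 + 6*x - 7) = (x + 4)/(x + 7)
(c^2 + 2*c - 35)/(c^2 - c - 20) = (c + 7)/(c + 4)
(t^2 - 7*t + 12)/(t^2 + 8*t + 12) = (t^2 - 7*t + 12)/(t^2 + 8*t + 12)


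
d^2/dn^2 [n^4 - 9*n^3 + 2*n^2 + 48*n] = 12*n^2 - 54*n + 4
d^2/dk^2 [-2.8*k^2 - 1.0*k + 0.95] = -5.60000000000000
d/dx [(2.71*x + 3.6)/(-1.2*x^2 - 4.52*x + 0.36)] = (3.252*x^2 + 8.64*x + 17.2476)/(1.44*x^4 + 10.848*x^3 + 19.5664*x^2 - 3.2544*x + 0.1296)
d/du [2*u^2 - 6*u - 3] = 4*u - 6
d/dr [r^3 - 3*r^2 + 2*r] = 3*r^2 - 6*r + 2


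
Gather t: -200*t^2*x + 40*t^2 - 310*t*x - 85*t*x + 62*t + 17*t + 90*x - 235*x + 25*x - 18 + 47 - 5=t^2*(40 - 200*x) + t*(79 - 395*x) - 120*x + 24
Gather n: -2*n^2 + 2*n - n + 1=-2*n^2 + n + 1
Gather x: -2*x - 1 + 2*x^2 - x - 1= 2*x^2 - 3*x - 2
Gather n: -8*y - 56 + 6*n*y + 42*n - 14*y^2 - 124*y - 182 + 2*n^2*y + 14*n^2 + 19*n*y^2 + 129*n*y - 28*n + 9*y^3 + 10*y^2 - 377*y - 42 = n^2*(2*y + 14) + n*(19*y^2 + 135*y + 14) + 9*y^3 - 4*y^2 - 509*y - 280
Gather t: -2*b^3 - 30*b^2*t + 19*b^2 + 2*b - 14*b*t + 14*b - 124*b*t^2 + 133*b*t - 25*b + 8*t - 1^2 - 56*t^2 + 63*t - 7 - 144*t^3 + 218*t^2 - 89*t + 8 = -2*b^3 + 19*b^2 - 9*b - 144*t^3 + t^2*(162 - 124*b) + t*(-30*b^2 + 119*b - 18)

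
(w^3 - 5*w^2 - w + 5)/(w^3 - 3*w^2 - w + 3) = (w - 5)/(w - 3)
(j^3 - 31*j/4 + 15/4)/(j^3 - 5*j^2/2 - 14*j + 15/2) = (j - 5/2)/(j - 5)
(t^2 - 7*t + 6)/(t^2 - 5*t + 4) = (t - 6)/(t - 4)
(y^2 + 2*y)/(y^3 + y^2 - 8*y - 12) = y/(y^2 - y - 6)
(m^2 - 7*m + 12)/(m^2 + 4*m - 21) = (m - 4)/(m + 7)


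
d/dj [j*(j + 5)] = 2*j + 5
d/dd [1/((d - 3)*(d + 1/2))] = 2*(5 - 4*d)/(4*d^4 - 20*d^3 + 13*d^2 + 30*d + 9)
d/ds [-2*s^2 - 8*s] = -4*s - 8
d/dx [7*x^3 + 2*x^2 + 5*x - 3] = 21*x^2 + 4*x + 5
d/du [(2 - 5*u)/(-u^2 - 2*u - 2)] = (-5*u^2 + 4*u + 14)/(u^4 + 4*u^3 + 8*u^2 + 8*u + 4)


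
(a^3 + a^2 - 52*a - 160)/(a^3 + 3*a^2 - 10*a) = (a^2 - 4*a - 32)/(a*(a - 2))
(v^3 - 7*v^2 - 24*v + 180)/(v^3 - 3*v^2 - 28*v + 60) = (v - 6)/(v - 2)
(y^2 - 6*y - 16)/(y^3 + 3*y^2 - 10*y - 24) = (y - 8)/(y^2 + y - 12)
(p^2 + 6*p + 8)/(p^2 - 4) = (p + 4)/(p - 2)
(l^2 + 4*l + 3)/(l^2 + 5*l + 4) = (l + 3)/(l + 4)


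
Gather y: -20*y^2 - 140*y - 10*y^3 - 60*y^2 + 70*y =-10*y^3 - 80*y^2 - 70*y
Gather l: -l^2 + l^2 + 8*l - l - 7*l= 0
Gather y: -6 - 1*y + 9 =3 - y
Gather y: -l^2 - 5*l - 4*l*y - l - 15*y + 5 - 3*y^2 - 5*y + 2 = -l^2 - 6*l - 3*y^2 + y*(-4*l - 20) + 7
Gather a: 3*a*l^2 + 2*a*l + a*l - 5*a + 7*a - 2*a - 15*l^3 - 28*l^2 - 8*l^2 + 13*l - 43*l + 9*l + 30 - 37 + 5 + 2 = a*(3*l^2 + 3*l) - 15*l^3 - 36*l^2 - 21*l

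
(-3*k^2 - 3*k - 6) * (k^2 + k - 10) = -3*k^4 - 6*k^3 + 21*k^2 + 24*k + 60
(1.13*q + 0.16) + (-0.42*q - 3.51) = 0.71*q - 3.35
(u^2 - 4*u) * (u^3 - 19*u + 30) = u^5 - 4*u^4 - 19*u^3 + 106*u^2 - 120*u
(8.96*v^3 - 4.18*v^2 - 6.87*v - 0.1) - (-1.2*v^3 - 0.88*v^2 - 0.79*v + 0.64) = 10.16*v^3 - 3.3*v^2 - 6.08*v - 0.74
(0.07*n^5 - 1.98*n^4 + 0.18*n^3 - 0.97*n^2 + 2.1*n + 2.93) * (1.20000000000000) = 0.084*n^5 - 2.376*n^4 + 0.216*n^3 - 1.164*n^2 + 2.52*n + 3.516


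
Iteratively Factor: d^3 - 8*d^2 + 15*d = (d - 5)*(d^2 - 3*d) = d*(d - 5)*(d - 3)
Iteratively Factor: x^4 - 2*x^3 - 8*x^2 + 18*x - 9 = (x + 3)*(x^3 - 5*x^2 + 7*x - 3) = (x - 1)*(x + 3)*(x^2 - 4*x + 3) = (x - 1)^2*(x + 3)*(x - 3)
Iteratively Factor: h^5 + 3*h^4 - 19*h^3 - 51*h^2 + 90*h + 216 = (h + 3)*(h^4 - 19*h^2 + 6*h + 72) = (h - 3)*(h + 3)*(h^3 + 3*h^2 - 10*h - 24) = (h - 3)^2*(h + 3)*(h^2 + 6*h + 8) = (h - 3)^2*(h + 2)*(h + 3)*(h + 4)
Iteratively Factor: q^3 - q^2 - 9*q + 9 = (q - 1)*(q^2 - 9) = (q - 1)*(q + 3)*(q - 3)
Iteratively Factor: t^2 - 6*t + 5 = (t - 1)*(t - 5)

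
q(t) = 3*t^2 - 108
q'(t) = 6*t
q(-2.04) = -95.52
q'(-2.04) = -12.24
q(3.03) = -80.46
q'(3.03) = 18.18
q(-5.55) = -15.59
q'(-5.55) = -33.30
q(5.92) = -2.86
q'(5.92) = 35.52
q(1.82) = -98.06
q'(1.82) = 10.92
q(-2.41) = -90.58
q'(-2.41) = -14.46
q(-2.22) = -93.21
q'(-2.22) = -13.32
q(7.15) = 45.37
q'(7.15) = 42.90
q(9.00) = 135.00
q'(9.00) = 54.00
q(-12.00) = 324.00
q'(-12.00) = -72.00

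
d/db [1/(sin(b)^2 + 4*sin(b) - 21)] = -2*(sin(b) + 2)*cos(b)/(sin(b)^2 + 4*sin(b) - 21)^2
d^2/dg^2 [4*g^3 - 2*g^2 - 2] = 24*g - 4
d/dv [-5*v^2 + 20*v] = 20 - 10*v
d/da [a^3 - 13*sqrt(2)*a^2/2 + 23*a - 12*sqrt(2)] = 3*a^2 - 13*sqrt(2)*a + 23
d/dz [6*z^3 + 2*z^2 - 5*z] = 18*z^2 + 4*z - 5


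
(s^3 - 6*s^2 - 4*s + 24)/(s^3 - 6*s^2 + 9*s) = (s^3 - 6*s^2 - 4*s + 24)/(s*(s^2 - 6*s + 9))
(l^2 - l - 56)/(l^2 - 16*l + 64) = (l + 7)/(l - 8)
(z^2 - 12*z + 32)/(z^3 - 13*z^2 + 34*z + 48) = (z - 4)/(z^2 - 5*z - 6)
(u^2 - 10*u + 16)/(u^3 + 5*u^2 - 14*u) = (u - 8)/(u*(u + 7))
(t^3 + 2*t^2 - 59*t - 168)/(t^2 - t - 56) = t + 3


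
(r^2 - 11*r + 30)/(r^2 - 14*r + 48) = (r - 5)/(r - 8)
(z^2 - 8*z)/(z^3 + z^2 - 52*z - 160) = z/(z^2 + 9*z + 20)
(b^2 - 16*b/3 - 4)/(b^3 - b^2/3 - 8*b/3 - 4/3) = (b - 6)/(b^2 - b - 2)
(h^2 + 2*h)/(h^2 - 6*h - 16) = h/(h - 8)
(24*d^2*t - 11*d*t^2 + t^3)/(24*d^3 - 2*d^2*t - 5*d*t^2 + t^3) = t*(-8*d + t)/(-8*d^2 - 2*d*t + t^2)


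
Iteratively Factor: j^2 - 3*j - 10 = (j + 2)*(j - 5)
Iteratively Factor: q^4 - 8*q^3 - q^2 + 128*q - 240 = (q + 4)*(q^3 - 12*q^2 + 47*q - 60) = (q - 3)*(q + 4)*(q^2 - 9*q + 20) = (q - 4)*(q - 3)*(q + 4)*(q - 5)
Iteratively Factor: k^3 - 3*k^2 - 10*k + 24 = (k + 3)*(k^2 - 6*k + 8) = (k - 2)*(k + 3)*(k - 4)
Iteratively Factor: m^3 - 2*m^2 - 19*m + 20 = (m - 1)*(m^2 - m - 20) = (m - 1)*(m + 4)*(m - 5)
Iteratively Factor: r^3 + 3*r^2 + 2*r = (r + 1)*(r^2 + 2*r) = r*(r + 1)*(r + 2)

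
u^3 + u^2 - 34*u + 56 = (u - 4)*(u - 2)*(u + 7)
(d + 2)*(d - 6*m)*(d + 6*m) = d^3 + 2*d^2 - 36*d*m^2 - 72*m^2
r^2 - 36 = (r - 6)*(r + 6)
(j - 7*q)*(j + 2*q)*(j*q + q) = j^3*q - 5*j^2*q^2 + j^2*q - 14*j*q^3 - 5*j*q^2 - 14*q^3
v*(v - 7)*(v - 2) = v^3 - 9*v^2 + 14*v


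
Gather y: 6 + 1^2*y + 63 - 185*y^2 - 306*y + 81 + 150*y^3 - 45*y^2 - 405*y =150*y^3 - 230*y^2 - 710*y + 150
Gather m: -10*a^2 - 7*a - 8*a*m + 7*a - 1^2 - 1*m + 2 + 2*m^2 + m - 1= -10*a^2 - 8*a*m + 2*m^2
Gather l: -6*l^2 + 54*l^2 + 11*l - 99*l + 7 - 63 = 48*l^2 - 88*l - 56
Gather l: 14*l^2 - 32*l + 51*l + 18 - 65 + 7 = 14*l^2 + 19*l - 40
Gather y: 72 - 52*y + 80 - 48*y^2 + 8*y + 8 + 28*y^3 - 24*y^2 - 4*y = 28*y^3 - 72*y^2 - 48*y + 160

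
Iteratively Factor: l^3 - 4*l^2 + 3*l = (l - 1)*(l^2 - 3*l) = l*(l - 1)*(l - 3)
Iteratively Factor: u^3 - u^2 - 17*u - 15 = (u + 3)*(u^2 - 4*u - 5) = (u - 5)*(u + 3)*(u + 1)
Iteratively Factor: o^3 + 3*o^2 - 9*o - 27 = (o - 3)*(o^2 + 6*o + 9) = (o - 3)*(o + 3)*(o + 3)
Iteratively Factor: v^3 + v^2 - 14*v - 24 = (v + 2)*(v^2 - v - 12) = (v + 2)*(v + 3)*(v - 4)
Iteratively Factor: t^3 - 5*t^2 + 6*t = (t)*(t^2 - 5*t + 6) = t*(t - 2)*(t - 3)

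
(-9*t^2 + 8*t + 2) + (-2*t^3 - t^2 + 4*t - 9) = -2*t^3 - 10*t^2 + 12*t - 7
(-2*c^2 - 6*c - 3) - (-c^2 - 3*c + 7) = -c^2 - 3*c - 10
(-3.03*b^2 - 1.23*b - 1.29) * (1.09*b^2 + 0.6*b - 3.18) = -3.3027*b^4 - 3.1587*b^3 + 7.4913*b^2 + 3.1374*b + 4.1022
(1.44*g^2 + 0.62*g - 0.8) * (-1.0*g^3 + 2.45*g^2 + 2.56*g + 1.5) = -1.44*g^5 + 2.908*g^4 + 6.0054*g^3 + 1.7872*g^2 - 1.118*g - 1.2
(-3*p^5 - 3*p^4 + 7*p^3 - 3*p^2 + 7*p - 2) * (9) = -27*p^5 - 27*p^4 + 63*p^3 - 27*p^2 + 63*p - 18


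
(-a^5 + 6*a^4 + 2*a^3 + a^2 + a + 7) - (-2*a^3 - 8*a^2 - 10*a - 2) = -a^5 + 6*a^4 + 4*a^3 + 9*a^2 + 11*a + 9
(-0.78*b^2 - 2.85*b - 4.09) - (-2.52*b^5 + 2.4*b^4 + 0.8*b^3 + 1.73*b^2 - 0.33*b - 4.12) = 2.52*b^5 - 2.4*b^4 - 0.8*b^3 - 2.51*b^2 - 2.52*b + 0.0300000000000002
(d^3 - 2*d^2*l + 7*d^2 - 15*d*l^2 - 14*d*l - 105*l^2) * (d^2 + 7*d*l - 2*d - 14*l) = d^5 + 5*d^4*l + 5*d^4 - 29*d^3*l^2 + 25*d^3*l - 14*d^3 - 105*d^2*l^3 - 145*d^2*l^2 - 70*d^2*l - 525*d*l^3 + 406*d*l^2 + 1470*l^3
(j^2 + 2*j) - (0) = j^2 + 2*j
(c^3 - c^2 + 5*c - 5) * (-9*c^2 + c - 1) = -9*c^5 + 10*c^4 - 47*c^3 + 51*c^2 - 10*c + 5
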